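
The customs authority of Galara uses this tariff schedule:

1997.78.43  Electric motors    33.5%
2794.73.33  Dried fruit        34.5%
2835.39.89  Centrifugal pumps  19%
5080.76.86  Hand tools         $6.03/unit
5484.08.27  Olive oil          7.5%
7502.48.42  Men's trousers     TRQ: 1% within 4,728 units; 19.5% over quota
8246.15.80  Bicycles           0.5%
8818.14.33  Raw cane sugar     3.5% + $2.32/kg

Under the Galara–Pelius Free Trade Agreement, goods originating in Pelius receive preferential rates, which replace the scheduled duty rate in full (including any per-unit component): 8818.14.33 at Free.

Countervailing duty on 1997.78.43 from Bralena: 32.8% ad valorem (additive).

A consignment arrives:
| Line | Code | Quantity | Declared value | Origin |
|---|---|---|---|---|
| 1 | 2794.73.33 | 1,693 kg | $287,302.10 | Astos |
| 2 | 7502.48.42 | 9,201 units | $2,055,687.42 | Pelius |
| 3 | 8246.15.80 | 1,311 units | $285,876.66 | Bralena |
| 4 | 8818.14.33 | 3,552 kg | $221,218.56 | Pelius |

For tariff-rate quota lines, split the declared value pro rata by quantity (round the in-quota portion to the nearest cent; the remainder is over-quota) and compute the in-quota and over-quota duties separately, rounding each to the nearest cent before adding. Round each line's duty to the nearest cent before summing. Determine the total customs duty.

Line 1 (2794.73.33, Astos, 1,693 kg, $287,302.10):
Base rate for 2794.73.33 is 34.5%.
Duty = $287,302.10 × 34.5% = $99,119.22.
Line 2 (7502.48.42, Pelius, 9,201 units, $2,055,687.42):
Code 7502.48.42 is under a tariff-rate quota (threshold 4,728 units). In-quota: 4,728 units at 1%; over-quota: 4,473 units at 19.5%.
Pro-rata value split: in-quota = $2,055,687.42 × 4,728/9,201 = $1,056,329.76; over-quota = $2,055,687.42 − $1,056,329.76 = $999,357.66.
In-quota duty = $1,056,329.76 × 1% = $10,563.30. Over-quota duty = $999,357.66 × 19.5% = $194,874.74.
Line duty = $10,563.30 + $194,874.74 = $205,438.04.
Line 3 (8246.15.80, Bralena, 1,311 units, $285,876.66):
Base rate for 8246.15.80 is 0.5%.
Duty = $285,876.66 × 0.5% = $1,429.38.
Line 4 (8818.14.33, Pelius, 3,552 kg, $221,218.56):
Base rate for 8818.14.33 is 3.5% + $2.32/kg.
Origin Pelius qualifies under the Galara–Pelius agreement and 8818.14.33 is covered: preferential rate Free applies instead.
Duty = $221,218.56 × 0% = $0.00.
Total = $99,119.22 + $205,438.04 + $1,429.38 + $0.00 = $305,986.64.

$305,986.64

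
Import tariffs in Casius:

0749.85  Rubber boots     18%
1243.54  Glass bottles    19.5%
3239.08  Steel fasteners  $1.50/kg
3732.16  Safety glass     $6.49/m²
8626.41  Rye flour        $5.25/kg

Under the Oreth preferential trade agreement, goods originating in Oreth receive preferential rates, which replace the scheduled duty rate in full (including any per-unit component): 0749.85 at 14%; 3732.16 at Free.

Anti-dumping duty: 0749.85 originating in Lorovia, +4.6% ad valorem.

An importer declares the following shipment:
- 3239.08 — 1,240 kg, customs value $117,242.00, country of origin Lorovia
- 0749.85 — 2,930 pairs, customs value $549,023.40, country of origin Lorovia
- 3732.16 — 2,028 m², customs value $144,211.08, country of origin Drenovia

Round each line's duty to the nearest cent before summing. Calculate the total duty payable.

Line 1 (3239.08, Lorovia, 1,240 kg, $117,242.00):
Base rate for 3239.08 is $1.50/kg.
Duty = 1,240 × $1.50 = $1,860.00.
Line 2 (0749.85, Lorovia, 2,930 pairs, $549,023.40):
Base rate for 0749.85 is 18%.
0749.85 has an FTA preferential rate, but origin Lorovia is not Oreth; base rate stands.
Additional duty on 0749.85 from Lorovia: +4.6%. Applied ad valorem rate: 18% + 4.6% = 22.6%.
Duty = $549,023.40 × 22.6% = $124,079.29.
Line 3 (3732.16, Drenovia, 2,028 m², $144,211.08):
Base rate for 3732.16 is $6.49/m².
3732.16 has an FTA preferential rate, but origin Drenovia is not Oreth; base rate stands.
Duty = 2,028 × $6.49 = $13,161.72.
Total = $1,860.00 + $124,079.29 + $13,161.72 = $139,101.01.

$139,101.01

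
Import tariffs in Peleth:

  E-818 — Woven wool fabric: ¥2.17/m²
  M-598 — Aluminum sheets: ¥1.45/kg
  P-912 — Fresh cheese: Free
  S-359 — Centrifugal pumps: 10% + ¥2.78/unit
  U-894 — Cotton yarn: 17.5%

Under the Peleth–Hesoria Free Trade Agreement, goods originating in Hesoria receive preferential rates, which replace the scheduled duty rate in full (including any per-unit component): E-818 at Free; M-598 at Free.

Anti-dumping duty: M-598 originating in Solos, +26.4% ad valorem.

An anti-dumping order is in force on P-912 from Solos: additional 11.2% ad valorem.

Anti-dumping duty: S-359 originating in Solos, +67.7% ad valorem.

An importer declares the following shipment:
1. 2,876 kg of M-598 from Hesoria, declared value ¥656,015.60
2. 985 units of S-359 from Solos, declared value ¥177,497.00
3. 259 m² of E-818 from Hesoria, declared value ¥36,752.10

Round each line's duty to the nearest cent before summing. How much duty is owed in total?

¥140,653.47

Line 1 (M-598, Hesoria, 2,876 kg, ¥656,015.60):
Base rate for M-598 is ¥1.45/kg.
Origin Hesoria qualifies under the Peleth–Hesoria agreement and M-598 is covered: preferential rate Free applies instead.
The additional-duty order on M-598 targets Solos, not Hesoria; it does not apply.
Duty = ¥656,015.60 × 0% = ¥0.00.
Line 2 (S-359, Solos, 985 units, ¥177,497.00):
Base rate for S-359 is 10% + ¥2.78/unit.
Additional duty on S-359 from Solos: +67.7%. Applied ad valorem rate: 10% + 67.7% = 77.7%.
Duty = ¥177,497.00 × 77.7% + 985 × ¥2.78 = ¥140,653.47.
Line 3 (E-818, Hesoria, 259 m², ¥36,752.10):
Base rate for E-818 is ¥2.17/m².
Origin Hesoria qualifies under the Peleth–Hesoria agreement and E-818 is covered: preferential rate Free applies instead.
Duty = ¥36,752.10 × 0% = ¥0.00.
Total = ¥0.00 + ¥140,653.47 + ¥0.00 = ¥140,653.47.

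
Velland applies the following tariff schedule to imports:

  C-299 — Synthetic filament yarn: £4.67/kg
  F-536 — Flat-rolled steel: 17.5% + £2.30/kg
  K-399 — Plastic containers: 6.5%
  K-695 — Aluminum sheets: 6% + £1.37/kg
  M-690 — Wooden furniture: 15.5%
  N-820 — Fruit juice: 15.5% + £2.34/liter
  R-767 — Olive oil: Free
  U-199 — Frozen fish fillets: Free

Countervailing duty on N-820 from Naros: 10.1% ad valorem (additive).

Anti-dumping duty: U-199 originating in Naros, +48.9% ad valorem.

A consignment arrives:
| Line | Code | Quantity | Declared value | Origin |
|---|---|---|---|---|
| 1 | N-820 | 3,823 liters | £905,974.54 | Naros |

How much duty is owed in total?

£240,875.30

Line 1 (N-820, Naros, 3,823 liters, £905,974.54):
Base rate for N-820 is 15.5% + £2.34/liter.
Additional duty on N-820 from Naros: +10.1%. Applied ad valorem rate: 15.5% + 10.1% = 25.6%.
Duty = £905,974.54 × 25.6% + 3,823 × £2.34 = £240,875.30.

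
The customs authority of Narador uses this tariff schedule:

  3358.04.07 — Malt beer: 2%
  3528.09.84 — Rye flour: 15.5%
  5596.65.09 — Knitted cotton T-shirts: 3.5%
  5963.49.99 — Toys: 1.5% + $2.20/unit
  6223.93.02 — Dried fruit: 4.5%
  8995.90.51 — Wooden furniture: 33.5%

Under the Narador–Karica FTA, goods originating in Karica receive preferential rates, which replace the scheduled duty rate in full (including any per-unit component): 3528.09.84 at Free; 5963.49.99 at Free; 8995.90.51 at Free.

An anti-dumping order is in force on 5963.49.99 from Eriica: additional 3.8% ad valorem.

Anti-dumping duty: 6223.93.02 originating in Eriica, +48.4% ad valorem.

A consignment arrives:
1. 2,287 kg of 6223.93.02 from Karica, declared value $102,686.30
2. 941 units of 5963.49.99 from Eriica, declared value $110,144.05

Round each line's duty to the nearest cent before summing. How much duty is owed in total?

Line 1 (6223.93.02, Karica, 2,287 kg, $102,686.30):
Base rate for 6223.93.02 is 4.5%.
Origin Karica is the FTA partner but 6223.93.02 is not on the preference list; base rate stands.
The additional-duty order on 6223.93.02 targets Eriica, not Karica; it does not apply.
Duty = $102,686.30 × 4.5% = $4,620.88.
Line 2 (5963.49.99, Eriica, 941 units, $110,144.05):
Base rate for 5963.49.99 is 1.5% + $2.20/unit.
5963.49.99 has an FTA preferential rate, but origin Eriica is not Karica; base rate stands.
Additional duty on 5963.49.99 from Eriica: +3.8%. Applied ad valorem rate: 1.5% + 3.8% = 5.3%.
Duty = $110,144.05 × 5.3% + 941 × $2.20 = $7,907.83.
Total = $4,620.88 + $7,907.83 = $12,528.71.

$12,528.71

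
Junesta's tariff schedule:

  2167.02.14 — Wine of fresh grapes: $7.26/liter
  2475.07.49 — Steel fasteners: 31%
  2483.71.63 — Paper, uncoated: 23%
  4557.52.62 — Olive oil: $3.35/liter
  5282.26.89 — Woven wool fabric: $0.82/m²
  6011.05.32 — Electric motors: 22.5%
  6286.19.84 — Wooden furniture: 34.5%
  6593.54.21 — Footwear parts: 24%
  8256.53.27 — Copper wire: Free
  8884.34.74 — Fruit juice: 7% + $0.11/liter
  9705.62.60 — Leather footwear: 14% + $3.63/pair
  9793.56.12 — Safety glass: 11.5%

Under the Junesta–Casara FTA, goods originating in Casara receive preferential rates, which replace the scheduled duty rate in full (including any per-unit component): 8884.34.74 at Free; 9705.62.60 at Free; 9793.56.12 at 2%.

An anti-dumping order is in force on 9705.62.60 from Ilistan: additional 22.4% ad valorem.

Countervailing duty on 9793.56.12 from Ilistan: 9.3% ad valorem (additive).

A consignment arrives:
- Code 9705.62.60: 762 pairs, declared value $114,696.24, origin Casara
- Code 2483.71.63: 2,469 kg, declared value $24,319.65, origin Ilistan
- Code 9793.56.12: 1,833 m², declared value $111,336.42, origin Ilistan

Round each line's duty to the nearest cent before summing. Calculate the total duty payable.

Line 1 (9705.62.60, Casara, 762 pairs, $114,696.24):
Base rate for 9705.62.60 is 14% + $3.63/pair.
Origin Casara qualifies under the Junesta–Casara agreement and 9705.62.60 is covered: preferential rate Free applies instead.
The additional-duty order on 9705.62.60 targets Ilistan, not Casara; it does not apply.
Duty = $114,696.24 × 0% = $0.00.
Line 2 (2483.71.63, Ilistan, 2,469 kg, $24,319.65):
Base rate for 2483.71.63 is 23%.
Duty = $24,319.65 × 23% = $5,593.52.
Line 3 (9793.56.12, Ilistan, 1,833 m², $111,336.42):
Base rate for 9793.56.12 is 11.5%.
9793.56.12 has an FTA preferential rate, but origin Ilistan is not Casara; base rate stands.
Additional duty on 9793.56.12 from Ilistan: +9.3%. Applied ad valorem rate: 11.5% + 9.3% = 20.8%.
Duty = $111,336.42 × 20.8% = $23,157.98.
Total = $0.00 + $5,593.52 + $23,157.98 = $28,751.50.

$28,751.50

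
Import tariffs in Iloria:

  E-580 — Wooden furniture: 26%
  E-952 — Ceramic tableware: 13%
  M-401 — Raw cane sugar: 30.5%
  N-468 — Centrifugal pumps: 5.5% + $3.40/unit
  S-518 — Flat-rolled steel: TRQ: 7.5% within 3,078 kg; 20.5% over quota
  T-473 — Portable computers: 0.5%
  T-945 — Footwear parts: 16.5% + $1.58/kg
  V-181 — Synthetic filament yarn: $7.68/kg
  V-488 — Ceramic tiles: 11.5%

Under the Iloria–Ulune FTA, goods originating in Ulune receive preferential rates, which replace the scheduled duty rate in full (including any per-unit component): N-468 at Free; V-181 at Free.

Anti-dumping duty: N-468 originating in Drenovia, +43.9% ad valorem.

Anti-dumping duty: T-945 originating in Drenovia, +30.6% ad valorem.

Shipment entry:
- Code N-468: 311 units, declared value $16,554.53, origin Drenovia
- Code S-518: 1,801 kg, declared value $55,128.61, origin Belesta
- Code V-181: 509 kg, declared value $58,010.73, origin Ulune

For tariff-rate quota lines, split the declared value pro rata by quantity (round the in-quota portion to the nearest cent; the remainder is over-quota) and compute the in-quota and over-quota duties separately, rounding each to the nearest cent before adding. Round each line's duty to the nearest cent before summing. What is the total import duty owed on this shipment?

$13,369.99

Line 1 (N-468, Drenovia, 311 units, $16,554.53):
Base rate for N-468 is 5.5% + $3.40/unit.
N-468 has an FTA preferential rate, but origin Drenovia is not Ulune; base rate stands.
Additional duty on N-468 from Drenovia: +43.9%. Applied ad valorem rate: 5.5% + 43.9% = 49.4%.
Duty = $16,554.53 × 49.4% + 311 × $3.40 = $9,235.34.
Line 2 (S-518, Belesta, 1,801 kg, $55,128.61):
Code S-518 is under a tariff-rate quota (threshold 3,078 kg). Quantity 1,801 kg is within the quota, so the in-quota rate 7.5% applies to the full value.
Duty = $55,128.61 × 7.5% = $4,134.65.
Line 3 (V-181, Ulune, 509 kg, $58,010.73):
Base rate for V-181 is $7.68/kg.
Origin Ulune qualifies under the Iloria–Ulune agreement and V-181 is covered: preferential rate Free applies instead.
Duty = $58,010.73 × 0% = $0.00.
Total = $9,235.34 + $4,134.65 + $0.00 = $13,369.99.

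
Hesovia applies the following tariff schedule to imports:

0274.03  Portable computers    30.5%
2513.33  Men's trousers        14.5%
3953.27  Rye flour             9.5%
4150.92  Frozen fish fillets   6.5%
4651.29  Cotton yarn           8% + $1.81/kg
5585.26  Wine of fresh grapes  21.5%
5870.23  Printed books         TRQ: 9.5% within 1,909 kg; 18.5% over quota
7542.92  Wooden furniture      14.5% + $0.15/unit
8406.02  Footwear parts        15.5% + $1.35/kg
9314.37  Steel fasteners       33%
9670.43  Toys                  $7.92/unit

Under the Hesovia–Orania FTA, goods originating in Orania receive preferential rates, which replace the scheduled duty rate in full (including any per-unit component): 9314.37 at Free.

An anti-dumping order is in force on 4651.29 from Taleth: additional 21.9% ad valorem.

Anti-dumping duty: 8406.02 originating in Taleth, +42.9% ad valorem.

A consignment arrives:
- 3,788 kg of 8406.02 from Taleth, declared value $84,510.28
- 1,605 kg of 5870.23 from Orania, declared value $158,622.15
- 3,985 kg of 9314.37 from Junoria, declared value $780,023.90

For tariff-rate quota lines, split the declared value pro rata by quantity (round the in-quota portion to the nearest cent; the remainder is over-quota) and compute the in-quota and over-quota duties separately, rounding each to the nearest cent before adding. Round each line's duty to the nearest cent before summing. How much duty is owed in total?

$326,944.79

Line 1 (8406.02, Taleth, 3,788 kg, $84,510.28):
Base rate for 8406.02 is 15.5% + $1.35/kg.
Additional duty on 8406.02 from Taleth: +42.9%. Applied ad valorem rate: 15.5% + 42.9% = 58.4%.
Duty = $84,510.28 × 58.4% + 3,788 × $1.35 = $54,467.80.
Line 2 (5870.23, Orania, 1,605 kg, $158,622.15):
Code 5870.23 is under a tariff-rate quota (threshold 1,909 kg). Quantity 1,605 kg is within the quota, so the in-quota rate 9.5% applies to the full value.
Duty = $158,622.15 × 9.5% = $15,069.10.
Line 3 (9314.37, Junoria, 3,985 kg, $780,023.90):
Base rate for 9314.37 is 33%.
9314.37 has an FTA preferential rate, but origin Junoria is not Orania; base rate stands.
Duty = $780,023.90 × 33% = $257,407.89.
Total = $54,467.80 + $15,069.10 + $257,407.89 = $326,944.79.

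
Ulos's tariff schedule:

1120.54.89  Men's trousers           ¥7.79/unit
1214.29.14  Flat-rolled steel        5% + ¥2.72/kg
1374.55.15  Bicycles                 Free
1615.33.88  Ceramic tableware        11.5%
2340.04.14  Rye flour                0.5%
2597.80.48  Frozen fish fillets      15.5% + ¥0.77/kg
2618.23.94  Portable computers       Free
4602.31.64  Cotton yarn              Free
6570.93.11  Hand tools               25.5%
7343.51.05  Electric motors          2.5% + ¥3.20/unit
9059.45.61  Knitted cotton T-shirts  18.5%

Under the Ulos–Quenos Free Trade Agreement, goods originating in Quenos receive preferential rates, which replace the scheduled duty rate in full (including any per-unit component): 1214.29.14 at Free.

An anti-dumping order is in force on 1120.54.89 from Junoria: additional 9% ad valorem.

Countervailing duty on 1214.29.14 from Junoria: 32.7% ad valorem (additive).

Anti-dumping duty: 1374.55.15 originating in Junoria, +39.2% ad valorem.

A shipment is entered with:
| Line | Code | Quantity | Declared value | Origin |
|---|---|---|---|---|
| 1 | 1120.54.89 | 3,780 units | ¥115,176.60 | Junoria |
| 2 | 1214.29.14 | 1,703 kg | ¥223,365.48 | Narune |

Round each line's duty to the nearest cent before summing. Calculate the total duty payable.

Line 1 (1120.54.89, Junoria, 3,780 units, ¥115,176.60):
Base rate for 1120.54.89 is ¥7.79/unit.
Additional duty on 1120.54.89 from Junoria: +9% ad valorem. Applied ad valorem rate = 9%.
Duty = ¥115,176.60 × 9% + 3,780 × ¥7.79 = ¥39,812.09.
Line 2 (1214.29.14, Narune, 1,703 kg, ¥223,365.48):
Base rate for 1214.29.14 is 5% + ¥2.72/kg.
1214.29.14 has an FTA preferential rate, but origin Narune is not Quenos; base rate stands.
The additional-duty order on 1214.29.14 targets Junoria, not Narune; it does not apply.
Duty = ¥223,365.48 × 5% + 1,703 × ¥2.72 = ¥15,800.43.
Total = ¥39,812.09 + ¥15,800.43 = ¥55,612.52.

¥55,612.52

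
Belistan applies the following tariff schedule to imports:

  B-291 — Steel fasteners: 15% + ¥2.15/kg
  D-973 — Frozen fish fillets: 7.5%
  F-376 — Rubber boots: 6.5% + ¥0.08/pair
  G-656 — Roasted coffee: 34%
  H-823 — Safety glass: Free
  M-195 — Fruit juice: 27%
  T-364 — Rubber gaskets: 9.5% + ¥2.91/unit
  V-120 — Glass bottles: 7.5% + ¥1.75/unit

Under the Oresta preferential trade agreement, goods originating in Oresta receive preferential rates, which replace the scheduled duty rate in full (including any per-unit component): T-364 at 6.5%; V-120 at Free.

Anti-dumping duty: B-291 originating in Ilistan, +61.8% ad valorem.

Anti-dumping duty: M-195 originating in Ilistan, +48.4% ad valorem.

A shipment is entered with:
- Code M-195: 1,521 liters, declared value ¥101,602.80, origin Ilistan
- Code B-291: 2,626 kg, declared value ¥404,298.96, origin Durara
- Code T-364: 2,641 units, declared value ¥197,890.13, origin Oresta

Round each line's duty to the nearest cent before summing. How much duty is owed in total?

Line 1 (M-195, Ilistan, 1,521 liters, ¥101,602.80):
Base rate for M-195 is 27%.
Additional duty on M-195 from Ilistan: +48.4%. Applied ad valorem rate: 27% + 48.4% = 75.4%.
Duty = ¥101,602.80 × 75.4% = ¥76,608.51.
Line 2 (B-291, Durara, 2,626 kg, ¥404,298.96):
Base rate for B-291 is 15% + ¥2.15/kg.
The additional-duty order on B-291 targets Ilistan, not Durara; it does not apply.
Duty = ¥404,298.96 × 15% + 2,626 × ¥2.15 = ¥66,290.74.
Line 3 (T-364, Oresta, 2,641 units, ¥197,890.13):
Base rate for T-364 is 9.5% + ¥2.91/unit.
Origin Oresta qualifies under the Belistan–Oresta agreement and T-364 is covered: preferential rate 6.5% applies instead.
Duty = ¥197,890.13 × 6.5% = ¥12,862.86.
Total = ¥76,608.51 + ¥66,290.74 + ¥12,862.86 = ¥155,762.11.

¥155,762.11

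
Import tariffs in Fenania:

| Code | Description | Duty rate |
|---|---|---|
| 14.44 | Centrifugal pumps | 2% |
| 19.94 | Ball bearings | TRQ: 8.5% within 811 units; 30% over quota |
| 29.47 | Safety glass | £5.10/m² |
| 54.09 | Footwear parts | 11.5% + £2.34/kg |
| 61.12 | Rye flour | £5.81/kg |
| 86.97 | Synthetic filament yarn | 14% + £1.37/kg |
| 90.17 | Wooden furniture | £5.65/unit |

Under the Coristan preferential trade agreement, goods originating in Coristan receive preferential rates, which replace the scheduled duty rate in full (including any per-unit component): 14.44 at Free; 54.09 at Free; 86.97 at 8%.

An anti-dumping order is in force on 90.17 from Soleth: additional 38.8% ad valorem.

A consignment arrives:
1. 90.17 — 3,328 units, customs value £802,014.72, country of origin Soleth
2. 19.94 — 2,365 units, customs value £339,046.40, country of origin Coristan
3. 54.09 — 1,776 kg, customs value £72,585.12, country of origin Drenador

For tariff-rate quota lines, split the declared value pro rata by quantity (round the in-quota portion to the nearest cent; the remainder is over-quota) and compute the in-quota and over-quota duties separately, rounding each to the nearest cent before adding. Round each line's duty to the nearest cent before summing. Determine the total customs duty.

£419,204.99

Line 1 (90.17, Soleth, 3,328 units, £802,014.72):
Base rate for 90.17 is £5.65/unit.
Additional duty on 90.17 from Soleth: +38.8% ad valorem. Applied ad valorem rate = 38.8%.
Duty = £802,014.72 × 38.8% + 3,328 × £5.65 = £329,984.91.
Line 2 (19.94, Coristan, 2,365 units, £339,046.40):
Code 19.94 is under a tariff-rate quota (threshold 811 units). In-quota: 811 units at 8.5%; over-quota: 1,554 units at 30%.
Pro-rata value split: in-quota = £339,046.40 × 811/2,365 = £116,264.96; over-quota = £339,046.40 − £116,264.96 = £222,781.44.
In-quota duty = £116,264.96 × 8.5% = £9,882.52. Over-quota duty = £222,781.44 × 30% = £66,834.43.
Line duty = £9,882.52 + £66,834.43 = £76,716.95.
Line 3 (54.09, Drenador, 1,776 kg, £72,585.12):
Base rate for 54.09 is 11.5% + £2.34/kg.
54.09 has an FTA preferential rate, but origin Drenador is not Coristan; base rate stands.
Duty = £72,585.12 × 11.5% + 1,776 × £2.34 = £12,503.13.
Total = £329,984.91 + £76,716.95 + £12,503.13 = £419,204.99.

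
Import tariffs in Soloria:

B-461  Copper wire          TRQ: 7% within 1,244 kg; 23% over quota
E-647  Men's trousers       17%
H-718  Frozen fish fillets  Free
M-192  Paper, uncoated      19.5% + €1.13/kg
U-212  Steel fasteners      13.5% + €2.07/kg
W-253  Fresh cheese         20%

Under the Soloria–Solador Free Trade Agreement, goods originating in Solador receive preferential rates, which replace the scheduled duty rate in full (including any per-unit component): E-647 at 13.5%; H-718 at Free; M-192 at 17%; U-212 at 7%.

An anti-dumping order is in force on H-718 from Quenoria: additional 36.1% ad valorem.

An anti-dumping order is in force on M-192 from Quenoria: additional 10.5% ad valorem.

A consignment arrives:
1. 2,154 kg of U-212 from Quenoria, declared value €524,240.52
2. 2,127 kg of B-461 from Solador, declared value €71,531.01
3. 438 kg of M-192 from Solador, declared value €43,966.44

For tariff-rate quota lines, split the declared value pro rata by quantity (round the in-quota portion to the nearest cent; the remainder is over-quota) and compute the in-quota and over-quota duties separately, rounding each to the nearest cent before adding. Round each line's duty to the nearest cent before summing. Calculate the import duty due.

Line 1 (U-212, Quenoria, 2,154 kg, €524,240.52):
Base rate for U-212 is 13.5% + €2.07/kg.
U-212 has an FTA preferential rate, but origin Quenoria is not Solador; base rate stands.
Duty = €524,240.52 × 13.5% + 2,154 × €2.07 = €75,231.25.
Line 2 (B-461, Solador, 2,127 kg, €71,531.01):
Code B-461 is under a tariff-rate quota (threshold 1,244 kg). In-quota: 1,244 kg at 7%; over-quota: 883 kg at 23%.
Pro-rata value split: in-quota = €71,531.01 × 1,244/2,127 = €41,835.72; over-quota = €71,531.01 − €41,835.72 = €29,695.29.
In-quota duty = €41,835.72 × 7% = €2,928.50. Over-quota duty = €29,695.29 × 23% = €6,829.92.
Line duty = €2,928.50 + €6,829.92 = €9,758.42.
Line 3 (M-192, Solador, 438 kg, €43,966.44):
Base rate for M-192 is 19.5% + €1.13/kg.
Origin Solador qualifies under the Soloria–Solador agreement and M-192 is covered: preferential rate 17% applies instead.
The additional-duty order on M-192 targets Quenoria, not Solador; it does not apply.
Duty = €43,966.44 × 17% = €7,474.29.
Total = €75,231.25 + €9,758.42 + €7,474.29 = €92,463.96.

€92,463.96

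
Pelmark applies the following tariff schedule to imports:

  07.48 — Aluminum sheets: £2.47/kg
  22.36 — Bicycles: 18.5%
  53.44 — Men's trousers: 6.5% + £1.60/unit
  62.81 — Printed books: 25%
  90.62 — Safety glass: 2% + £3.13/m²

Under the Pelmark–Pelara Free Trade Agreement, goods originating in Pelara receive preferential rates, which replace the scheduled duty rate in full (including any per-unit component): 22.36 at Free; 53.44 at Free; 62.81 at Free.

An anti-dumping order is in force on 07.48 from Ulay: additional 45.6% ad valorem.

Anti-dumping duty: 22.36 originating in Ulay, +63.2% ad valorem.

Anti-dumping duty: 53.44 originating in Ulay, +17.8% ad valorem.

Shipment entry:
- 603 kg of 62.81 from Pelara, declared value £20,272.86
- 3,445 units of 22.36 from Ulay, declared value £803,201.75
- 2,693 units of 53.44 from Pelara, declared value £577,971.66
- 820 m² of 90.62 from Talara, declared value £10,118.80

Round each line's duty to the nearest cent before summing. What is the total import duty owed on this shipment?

£658,984.81

Line 1 (62.81, Pelara, 603 kg, £20,272.86):
Base rate for 62.81 is 25%.
Origin Pelara qualifies under the Pelmark–Pelara agreement and 62.81 is covered: preferential rate Free applies instead.
Duty = £20,272.86 × 0% = £0.00.
Line 2 (22.36, Ulay, 3,445 units, £803,201.75):
Base rate for 22.36 is 18.5%.
22.36 has an FTA preferential rate, but origin Ulay is not Pelara; base rate stands.
Additional duty on 22.36 from Ulay: +63.2%. Applied ad valorem rate: 18.5% + 63.2% = 81.7%.
Duty = £803,201.75 × 81.7% = £656,215.83.
Line 3 (53.44, Pelara, 2,693 units, £577,971.66):
Base rate for 53.44 is 6.5% + £1.60/unit.
Origin Pelara qualifies under the Pelmark–Pelara agreement and 53.44 is covered: preferential rate Free applies instead.
The additional-duty order on 53.44 targets Ulay, not Pelara; it does not apply.
Duty = £577,971.66 × 0% = £0.00.
Line 4 (90.62, Talara, 820 m², £10,118.80):
Base rate for 90.62 is 2% + £3.13/m².
Duty = £10,118.80 × 2% + 820 × £3.13 = £2,768.98.
Total = £0.00 + £656,215.83 + £0.00 + £2,768.98 = £658,984.81.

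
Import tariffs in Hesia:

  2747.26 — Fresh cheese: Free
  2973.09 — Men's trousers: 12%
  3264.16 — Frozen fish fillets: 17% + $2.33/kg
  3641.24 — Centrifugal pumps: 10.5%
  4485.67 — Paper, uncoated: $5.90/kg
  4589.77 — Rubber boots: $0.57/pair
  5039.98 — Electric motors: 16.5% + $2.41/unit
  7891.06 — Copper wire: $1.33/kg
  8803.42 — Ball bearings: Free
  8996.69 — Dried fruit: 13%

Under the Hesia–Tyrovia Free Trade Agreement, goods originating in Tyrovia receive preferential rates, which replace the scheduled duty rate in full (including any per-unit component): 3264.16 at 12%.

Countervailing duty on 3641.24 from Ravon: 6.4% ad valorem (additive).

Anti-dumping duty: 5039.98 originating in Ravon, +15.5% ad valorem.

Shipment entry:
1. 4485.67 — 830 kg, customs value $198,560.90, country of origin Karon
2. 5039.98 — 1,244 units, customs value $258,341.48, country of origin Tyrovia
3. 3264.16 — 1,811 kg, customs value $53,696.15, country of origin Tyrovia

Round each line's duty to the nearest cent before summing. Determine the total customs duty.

$56,964.92

Line 1 (4485.67, Karon, 830 kg, $198,560.90):
Base rate for 4485.67 is $5.90/kg.
Duty = 830 × $5.90 = $4,897.00.
Line 2 (5039.98, Tyrovia, 1,244 units, $258,341.48):
Base rate for 5039.98 is 16.5% + $2.41/unit.
Origin Tyrovia is the FTA partner but 5039.98 is not on the preference list; base rate stands.
The additional-duty order on 5039.98 targets Ravon, not Tyrovia; it does not apply.
Duty = $258,341.48 × 16.5% + 1,244 × $2.41 = $45,624.38.
Line 3 (3264.16, Tyrovia, 1,811 kg, $53,696.15):
Base rate for 3264.16 is 17% + $2.33/kg.
Origin Tyrovia qualifies under the Hesia–Tyrovia agreement and 3264.16 is covered: preferential rate 12% applies instead.
Duty = $53,696.15 × 12% = $6,443.54.
Total = $4,897.00 + $45,624.38 + $6,443.54 = $56,964.92.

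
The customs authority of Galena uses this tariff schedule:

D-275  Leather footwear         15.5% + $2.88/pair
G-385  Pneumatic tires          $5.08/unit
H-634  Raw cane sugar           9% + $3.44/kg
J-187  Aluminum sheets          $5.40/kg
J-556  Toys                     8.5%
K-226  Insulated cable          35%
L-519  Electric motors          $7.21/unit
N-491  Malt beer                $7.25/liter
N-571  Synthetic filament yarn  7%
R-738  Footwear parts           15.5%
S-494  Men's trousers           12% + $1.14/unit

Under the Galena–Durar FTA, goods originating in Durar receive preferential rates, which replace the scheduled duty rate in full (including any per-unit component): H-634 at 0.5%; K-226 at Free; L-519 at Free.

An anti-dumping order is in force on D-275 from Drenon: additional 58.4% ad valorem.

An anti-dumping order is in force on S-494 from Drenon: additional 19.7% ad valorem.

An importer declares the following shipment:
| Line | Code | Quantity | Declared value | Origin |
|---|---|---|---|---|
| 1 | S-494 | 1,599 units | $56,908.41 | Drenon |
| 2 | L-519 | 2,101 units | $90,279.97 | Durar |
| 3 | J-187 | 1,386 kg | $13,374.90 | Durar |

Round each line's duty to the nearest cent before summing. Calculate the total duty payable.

$27,347.23

Line 1 (S-494, Drenon, 1,599 units, $56,908.41):
Base rate for S-494 is 12% + $1.14/unit.
Additional duty on S-494 from Drenon: +19.7%. Applied ad valorem rate: 12% + 19.7% = 31.7%.
Duty = $56,908.41 × 31.7% + 1,599 × $1.14 = $19,862.83.
Line 2 (L-519, Durar, 2,101 units, $90,279.97):
Base rate for L-519 is $7.21/unit.
Origin Durar qualifies under the Galena–Durar agreement and L-519 is covered: preferential rate Free applies instead.
Duty = $90,279.97 × 0% = $0.00.
Line 3 (J-187, Durar, 1,386 kg, $13,374.90):
Base rate for J-187 is $5.40/kg.
Origin Durar is the FTA partner but J-187 is not on the preference list; base rate stands.
Duty = 1,386 × $5.40 = $7,484.40.
Total = $19,862.83 + $0.00 + $7,484.40 = $27,347.23.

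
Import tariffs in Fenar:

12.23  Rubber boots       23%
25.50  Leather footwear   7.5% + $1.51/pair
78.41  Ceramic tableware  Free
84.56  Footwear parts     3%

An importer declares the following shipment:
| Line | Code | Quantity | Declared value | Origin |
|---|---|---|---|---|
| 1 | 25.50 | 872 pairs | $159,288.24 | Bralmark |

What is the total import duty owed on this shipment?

Line 1 (25.50, Bralmark, 872 pairs, $159,288.24):
Base rate for 25.50 is 7.5% + $1.51/pair.
Duty = $159,288.24 × 7.5% + 872 × $1.51 = $13,263.34.

$13,263.34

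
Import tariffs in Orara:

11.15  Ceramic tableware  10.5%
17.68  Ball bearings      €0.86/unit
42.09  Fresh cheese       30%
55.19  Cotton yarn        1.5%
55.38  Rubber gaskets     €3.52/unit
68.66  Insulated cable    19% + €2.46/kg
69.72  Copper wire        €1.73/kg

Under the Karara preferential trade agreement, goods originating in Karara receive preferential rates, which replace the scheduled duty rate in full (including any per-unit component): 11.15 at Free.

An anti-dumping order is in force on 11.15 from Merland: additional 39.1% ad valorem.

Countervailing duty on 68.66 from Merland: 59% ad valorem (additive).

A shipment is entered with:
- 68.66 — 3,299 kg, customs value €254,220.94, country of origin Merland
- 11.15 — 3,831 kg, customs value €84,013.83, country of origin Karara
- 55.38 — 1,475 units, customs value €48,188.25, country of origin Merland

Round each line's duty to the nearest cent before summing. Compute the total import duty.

Line 1 (68.66, Merland, 3,299 kg, €254,220.94):
Base rate for 68.66 is 19% + €2.46/kg.
Additional duty on 68.66 from Merland: +59%. Applied ad valorem rate: 19% + 59% = 78%.
Duty = €254,220.94 × 78% + 3,299 × €2.46 = €206,407.87.
Line 2 (11.15, Karara, 3,831 kg, €84,013.83):
Base rate for 11.15 is 10.5%.
Origin Karara qualifies under the Orara–Karara agreement and 11.15 is covered: preferential rate Free applies instead.
The additional-duty order on 11.15 targets Merland, not Karara; it does not apply.
Duty = €84,013.83 × 0% = €0.00.
Line 3 (55.38, Merland, 1,475 units, €48,188.25):
Base rate for 55.38 is €3.52/unit.
Duty = 1,475 × €3.52 = €5,192.00.
Total = €206,407.87 + €0.00 + €5,192.00 = €211,599.87.

€211,599.87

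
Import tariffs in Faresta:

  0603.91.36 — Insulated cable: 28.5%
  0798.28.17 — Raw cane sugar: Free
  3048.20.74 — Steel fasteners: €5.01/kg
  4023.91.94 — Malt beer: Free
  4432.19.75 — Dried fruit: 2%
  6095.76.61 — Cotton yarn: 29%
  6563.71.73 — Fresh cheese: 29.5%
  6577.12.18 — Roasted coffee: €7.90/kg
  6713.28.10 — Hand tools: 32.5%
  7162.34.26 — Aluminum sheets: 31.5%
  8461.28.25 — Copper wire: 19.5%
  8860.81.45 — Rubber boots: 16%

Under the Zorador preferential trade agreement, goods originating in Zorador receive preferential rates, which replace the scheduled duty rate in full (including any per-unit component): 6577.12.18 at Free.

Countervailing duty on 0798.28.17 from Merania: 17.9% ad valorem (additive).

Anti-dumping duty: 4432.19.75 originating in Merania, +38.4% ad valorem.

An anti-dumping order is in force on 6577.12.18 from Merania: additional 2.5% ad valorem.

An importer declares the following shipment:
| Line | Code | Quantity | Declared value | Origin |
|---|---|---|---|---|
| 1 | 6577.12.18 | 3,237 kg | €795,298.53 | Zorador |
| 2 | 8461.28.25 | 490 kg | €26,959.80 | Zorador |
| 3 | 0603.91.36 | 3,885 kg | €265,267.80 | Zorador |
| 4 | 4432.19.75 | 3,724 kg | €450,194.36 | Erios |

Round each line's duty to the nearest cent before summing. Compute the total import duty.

Line 1 (6577.12.18, Zorador, 3,237 kg, €795,298.53):
Base rate for 6577.12.18 is €7.90/kg.
Origin Zorador qualifies under the Faresta–Zorador agreement and 6577.12.18 is covered: preferential rate Free applies instead.
The additional-duty order on 6577.12.18 targets Merania, not Zorador; it does not apply.
Duty = €795,298.53 × 0% = €0.00.
Line 2 (8461.28.25, Zorador, 490 kg, €26,959.80):
Base rate for 8461.28.25 is 19.5%.
Origin Zorador is the FTA partner but 8461.28.25 is not on the preference list; base rate stands.
Duty = €26,959.80 × 19.5% = €5,257.16.
Line 3 (0603.91.36, Zorador, 3,885 kg, €265,267.80):
Base rate for 0603.91.36 is 28.5%.
Origin Zorador is the FTA partner but 0603.91.36 is not on the preference list; base rate stands.
Duty = €265,267.80 × 28.5% = €75,601.32.
Line 4 (4432.19.75, Erios, 3,724 kg, €450,194.36):
Base rate for 4432.19.75 is 2%.
The additional-duty order on 4432.19.75 targets Merania, not Erios; it does not apply.
Duty = €450,194.36 × 2% = €9,003.89.
Total = €0.00 + €5,257.16 + €75,601.32 + €9,003.89 = €89,862.37.

€89,862.37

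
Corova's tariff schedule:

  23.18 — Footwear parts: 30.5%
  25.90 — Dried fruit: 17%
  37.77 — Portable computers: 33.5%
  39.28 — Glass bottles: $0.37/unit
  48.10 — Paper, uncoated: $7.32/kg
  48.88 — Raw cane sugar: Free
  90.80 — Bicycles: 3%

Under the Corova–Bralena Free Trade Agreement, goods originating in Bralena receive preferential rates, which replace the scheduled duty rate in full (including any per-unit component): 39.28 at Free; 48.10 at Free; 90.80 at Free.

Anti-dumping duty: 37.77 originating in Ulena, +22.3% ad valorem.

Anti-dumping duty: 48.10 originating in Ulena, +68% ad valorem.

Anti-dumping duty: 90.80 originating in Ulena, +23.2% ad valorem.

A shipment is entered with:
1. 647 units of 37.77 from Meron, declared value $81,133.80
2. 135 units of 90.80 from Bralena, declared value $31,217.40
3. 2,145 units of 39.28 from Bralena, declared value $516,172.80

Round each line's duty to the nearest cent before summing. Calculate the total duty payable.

$27,179.82

Line 1 (37.77, Meron, 647 units, $81,133.80):
Base rate for 37.77 is 33.5%.
The additional-duty order on 37.77 targets Ulena, not Meron; it does not apply.
Duty = $81,133.80 × 33.5% = $27,179.82.
Line 2 (90.80, Bralena, 135 units, $31,217.40):
Base rate for 90.80 is 3%.
Origin Bralena qualifies under the Corova–Bralena agreement and 90.80 is covered: preferential rate Free applies instead.
The additional-duty order on 90.80 targets Ulena, not Bralena; it does not apply.
Duty = $31,217.40 × 0% = $0.00.
Line 3 (39.28, Bralena, 2,145 units, $516,172.80):
Base rate for 39.28 is $0.37/unit.
Origin Bralena qualifies under the Corova–Bralena agreement and 39.28 is covered: preferential rate Free applies instead.
Duty = $516,172.80 × 0% = $0.00.
Total = $27,179.82 + $0.00 + $0.00 = $27,179.82.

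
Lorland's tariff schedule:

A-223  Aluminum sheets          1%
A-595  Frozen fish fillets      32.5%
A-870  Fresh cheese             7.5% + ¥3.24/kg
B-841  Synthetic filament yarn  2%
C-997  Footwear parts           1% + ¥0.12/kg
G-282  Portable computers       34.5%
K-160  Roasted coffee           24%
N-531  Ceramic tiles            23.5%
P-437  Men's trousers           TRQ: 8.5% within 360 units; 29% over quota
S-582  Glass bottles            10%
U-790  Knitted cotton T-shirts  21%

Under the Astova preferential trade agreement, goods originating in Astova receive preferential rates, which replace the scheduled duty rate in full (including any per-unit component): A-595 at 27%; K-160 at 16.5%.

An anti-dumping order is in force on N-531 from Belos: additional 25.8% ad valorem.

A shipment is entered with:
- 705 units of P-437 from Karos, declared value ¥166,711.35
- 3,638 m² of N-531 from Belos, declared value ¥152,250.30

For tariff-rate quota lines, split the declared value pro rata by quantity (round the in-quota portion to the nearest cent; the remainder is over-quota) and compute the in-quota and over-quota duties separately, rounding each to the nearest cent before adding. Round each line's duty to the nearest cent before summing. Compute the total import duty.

¥105,954.20

Line 1 (P-437, Karos, 705 units, ¥166,711.35):
Code P-437 is under a tariff-rate quota (threshold 360 units). In-quota: 360 units at 8.5%; over-quota: 345 units at 29%.
Pro-rata value split: in-quota = ¥166,711.35 × 360/705 = ¥85,129.20; over-quota = ¥166,711.35 − ¥85,129.20 = ¥81,582.15.
In-quota duty = ¥85,129.20 × 8.5% = ¥7,235.98. Over-quota duty = ¥81,582.15 × 29% = ¥23,658.82.
Line duty = ¥7,235.98 + ¥23,658.82 = ¥30,894.80.
Line 2 (N-531, Belos, 3,638 m², ¥152,250.30):
Base rate for N-531 is 23.5%.
Additional duty on N-531 from Belos: +25.8%. Applied ad valorem rate: 23.5% + 25.8% = 49.3%.
Duty = ¥152,250.30 × 49.3% = ¥75,059.40.
Total = ¥30,894.80 + ¥75,059.40 = ¥105,954.20.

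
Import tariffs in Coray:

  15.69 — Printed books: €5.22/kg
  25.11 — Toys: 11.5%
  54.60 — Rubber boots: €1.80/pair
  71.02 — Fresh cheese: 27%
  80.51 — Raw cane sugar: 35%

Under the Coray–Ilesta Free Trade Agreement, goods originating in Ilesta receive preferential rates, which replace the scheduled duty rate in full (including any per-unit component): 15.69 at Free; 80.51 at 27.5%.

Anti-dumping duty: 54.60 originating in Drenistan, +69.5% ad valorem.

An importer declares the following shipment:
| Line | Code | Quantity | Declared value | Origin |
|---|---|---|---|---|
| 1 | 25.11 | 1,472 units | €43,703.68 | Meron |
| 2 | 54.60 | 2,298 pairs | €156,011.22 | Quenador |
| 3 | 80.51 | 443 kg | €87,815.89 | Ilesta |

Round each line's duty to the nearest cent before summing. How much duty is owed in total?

Line 1 (25.11, Meron, 1,472 units, €43,703.68):
Base rate for 25.11 is 11.5%.
Duty = €43,703.68 × 11.5% = €5,025.92.
Line 2 (54.60, Quenador, 2,298 pairs, €156,011.22):
Base rate for 54.60 is €1.80/pair.
The additional-duty order on 54.60 targets Drenistan, not Quenador; it does not apply.
Duty = 2,298 × €1.80 = €4,136.40.
Line 3 (80.51, Ilesta, 443 kg, €87,815.89):
Base rate for 80.51 is 35%.
Origin Ilesta qualifies under the Coray–Ilesta agreement and 80.51 is covered: preferential rate 27.5% applies instead.
Duty = €87,815.89 × 27.5% = €24,149.37.
Total = €5,025.92 + €4,136.40 + €24,149.37 = €33,311.69.

€33,311.69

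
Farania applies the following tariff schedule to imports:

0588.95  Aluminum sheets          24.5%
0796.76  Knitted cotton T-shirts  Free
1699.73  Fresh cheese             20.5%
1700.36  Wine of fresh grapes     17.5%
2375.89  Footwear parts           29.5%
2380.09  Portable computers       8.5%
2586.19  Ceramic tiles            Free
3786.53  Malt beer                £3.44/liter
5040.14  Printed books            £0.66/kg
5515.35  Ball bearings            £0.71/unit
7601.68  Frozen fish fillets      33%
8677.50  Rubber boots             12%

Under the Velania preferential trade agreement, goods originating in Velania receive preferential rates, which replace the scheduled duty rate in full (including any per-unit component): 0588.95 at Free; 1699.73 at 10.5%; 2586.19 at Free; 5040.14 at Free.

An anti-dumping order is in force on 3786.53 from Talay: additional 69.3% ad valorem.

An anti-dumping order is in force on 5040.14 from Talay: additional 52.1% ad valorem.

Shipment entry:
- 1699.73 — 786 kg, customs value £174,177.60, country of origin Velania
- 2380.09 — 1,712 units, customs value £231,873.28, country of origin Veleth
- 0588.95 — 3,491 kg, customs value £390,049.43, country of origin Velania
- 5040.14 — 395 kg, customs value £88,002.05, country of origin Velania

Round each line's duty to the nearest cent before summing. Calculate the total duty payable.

£37,997.88

Line 1 (1699.73, Velania, 786 kg, £174,177.60):
Base rate for 1699.73 is 20.5%.
Origin Velania qualifies under the Farania–Velania agreement and 1699.73 is covered: preferential rate 10.5% applies instead.
Duty = £174,177.60 × 10.5% = £18,288.65.
Line 2 (2380.09, Veleth, 1,712 units, £231,873.28):
Base rate for 2380.09 is 8.5%.
Duty = £231,873.28 × 8.5% = £19,709.23.
Line 3 (0588.95, Velania, 3,491 kg, £390,049.43):
Base rate for 0588.95 is 24.5%.
Origin Velania qualifies under the Farania–Velania agreement and 0588.95 is covered: preferential rate Free applies instead.
Duty = £390,049.43 × 0% = £0.00.
Line 4 (5040.14, Velania, 395 kg, £88,002.05):
Base rate for 5040.14 is £0.66/kg.
Origin Velania qualifies under the Farania–Velania agreement and 5040.14 is covered: preferential rate Free applies instead.
The additional-duty order on 5040.14 targets Talay, not Velania; it does not apply.
Duty = £88,002.05 × 0% = £0.00.
Total = £18,288.65 + £19,709.23 + £0.00 + £0.00 = £37,997.88.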